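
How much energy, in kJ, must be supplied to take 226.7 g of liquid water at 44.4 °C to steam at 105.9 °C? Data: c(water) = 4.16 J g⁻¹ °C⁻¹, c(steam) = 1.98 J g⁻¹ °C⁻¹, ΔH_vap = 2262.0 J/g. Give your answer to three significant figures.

q = 568 kJ

q1 (heat water 44.4→100.0 °C): 226.7 × 4.16 × 55.6 = 52435 J
q2 (vaporize at 100 °C): 226.7 × 2262.0 = 512795 J
q3 (heat steam 100.0→105.9 °C): 226.7 × 1.98 × 5.9 = 2648 J
Total: 52435 + 512795 + 2648 = 567878 J = 568 kJ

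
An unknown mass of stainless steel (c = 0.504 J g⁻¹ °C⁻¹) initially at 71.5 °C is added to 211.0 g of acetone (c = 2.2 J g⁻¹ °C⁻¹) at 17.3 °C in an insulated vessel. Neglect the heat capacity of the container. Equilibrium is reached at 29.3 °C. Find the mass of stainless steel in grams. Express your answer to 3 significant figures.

m = 262 g

q_gained = (211.0 × 2.2) × (29.3 − 17.3) = 5570 J
q_lost = m × 0.504 × (71.5 − 29.3) = 21.2688 m
m = 5570 / 21.2688 = 262 g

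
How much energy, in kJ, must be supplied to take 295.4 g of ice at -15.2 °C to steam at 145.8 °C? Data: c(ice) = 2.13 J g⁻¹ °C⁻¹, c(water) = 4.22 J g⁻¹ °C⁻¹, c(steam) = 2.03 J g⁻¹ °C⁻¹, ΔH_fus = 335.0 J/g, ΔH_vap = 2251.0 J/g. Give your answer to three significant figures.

q1 (heat ice -15.2→0.0 °C): 295.4 × 2.13 × 15.2 = 9564 J
q2 (melt at 0 °C): 295.4 × 335.0 = 98959 J
q3 (heat water 0.0→100.0 °C): 295.4 × 4.22 × 100.0 = 124659 J
q4 (vaporize at 100 °C): 295.4 × 2251.0 = 664945 J
q5 (heat steam 100.0→145.8 °C): 295.4 × 2.03 × 45.8 = 27465 J
Total: 9564 + 98959 + 124659 + 664945 + 27465 = 925592 J = 926 kJ

q = 926 kJ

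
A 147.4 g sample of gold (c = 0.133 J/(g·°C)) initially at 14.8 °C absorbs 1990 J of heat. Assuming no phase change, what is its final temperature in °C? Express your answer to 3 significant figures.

ΔT = q / (m c) = 1990 / (147.4 × 0.133) = 101.5 °C
T_f = 14.8 + 101.5 = 116.3 °C

T_f = 116 °C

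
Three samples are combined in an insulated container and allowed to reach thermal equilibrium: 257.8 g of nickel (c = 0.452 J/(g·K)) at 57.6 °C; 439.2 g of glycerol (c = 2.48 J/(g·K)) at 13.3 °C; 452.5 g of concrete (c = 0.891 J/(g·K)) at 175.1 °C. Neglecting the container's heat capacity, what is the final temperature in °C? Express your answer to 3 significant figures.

Σ mᵢcᵢ(T − Tᵢ) = 0  ⇒  T = Σ mᵢcᵢTᵢ / Σ mᵢcᵢ
Σ mᵢcᵢ = 257.8×0.452 + 439.2×2.48 + 452.5×0.891 = 1608.9191
Σ mᵢcᵢTᵢ = 116.5256×57.6 + 1089.216×13.3 + 403.1775×175.1 = 91795
T = 91795 / 1608.9191 = 57.05 °C

T_f = 57.1 °C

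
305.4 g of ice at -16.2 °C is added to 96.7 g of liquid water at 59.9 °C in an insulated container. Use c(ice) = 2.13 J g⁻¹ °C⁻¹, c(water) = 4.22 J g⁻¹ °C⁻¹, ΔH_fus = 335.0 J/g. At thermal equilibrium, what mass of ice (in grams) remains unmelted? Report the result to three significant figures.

m_ice remaining = 264 g

Heat to warm all ice to 0 °C: 305.4×2.13×16.2 = 10538 J
Heat released by water cooling to 0 °C: 96.7×4.22×59.9 = 24444 J
24444 J < 10538 + 305.4×335.0 = 112847 J, so not all ice melts; final T = 0 °C.
Heat left for melting: 24444 − 10538 = 13906 J
Mass melted = 13906 / 335.0 = 41.51 g
Ice remaining = 305.4 − 41.51 = 263.89 g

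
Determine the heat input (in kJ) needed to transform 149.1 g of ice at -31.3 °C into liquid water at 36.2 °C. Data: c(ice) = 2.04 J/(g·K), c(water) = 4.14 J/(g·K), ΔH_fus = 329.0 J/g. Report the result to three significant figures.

q = 80.9 kJ

q1 (heat ice -31.3→0.0 °C): 149.1 × 2.04 × 31.3 = 9520 J
q2 (melt at 0 °C): 149.1 × 329.0 = 49054 J
q3 (heat water 0.0→36.2 °C): 149.1 × 4.14 × 36.2 = 22345 J
Total: 9520 + 49054 + 22345 = 80919 J = 80.9 kJ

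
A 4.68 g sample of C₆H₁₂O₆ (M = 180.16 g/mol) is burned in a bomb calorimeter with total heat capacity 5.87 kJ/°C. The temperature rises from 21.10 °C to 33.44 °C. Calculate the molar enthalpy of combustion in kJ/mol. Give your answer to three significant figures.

ΔT = 33.44 − 21.10 = 12.34 °C
q_cal = C_cal × ΔT = 5.87 × 12.34 = 72.4358 kJ
n = 4.68 / 180.16 = 0.02598 mol
q_rxn = −q_cal = -72.4358 kJ
ΔH = -72.4358 / 0.02598 = -2788 kJ/mol

ΔH = -2790 kJ/mol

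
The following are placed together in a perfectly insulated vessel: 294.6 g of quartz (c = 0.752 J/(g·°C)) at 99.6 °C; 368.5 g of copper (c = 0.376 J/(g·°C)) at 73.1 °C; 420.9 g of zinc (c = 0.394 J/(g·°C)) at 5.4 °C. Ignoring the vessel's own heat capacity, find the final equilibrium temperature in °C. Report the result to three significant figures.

Σ mᵢcᵢ(T − Tᵢ) = 0  ⇒  T = Σ mᵢcᵢTᵢ / Σ mᵢcᵢ
Σ mᵢcᵢ = 294.6×0.752 + 368.5×0.376 + 420.9×0.394 = 525.9298
Σ mᵢcᵢTᵢ = 221.5392×99.6 + 138.556×73.1 + 165.8346×5.4 = 33089
T = 33089 / 525.9298 = 62.92 °C

T_f = 62.9 °C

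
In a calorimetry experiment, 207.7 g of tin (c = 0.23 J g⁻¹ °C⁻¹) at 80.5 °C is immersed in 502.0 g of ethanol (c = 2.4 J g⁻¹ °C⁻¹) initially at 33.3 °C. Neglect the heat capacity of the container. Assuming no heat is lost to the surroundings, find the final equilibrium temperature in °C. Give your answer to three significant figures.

T_f = 35.1 °C

Heat lost by tin = heat gained by ethanol.
(207.7)(0.23)(80.5 − T) = (502.0)(2.4)(T − 33.3)
47.771 (80.5 − T) = 1204.8 (T − 33.3)
3845.6 − 47.771 T = 1204.8 T − 40120
43965.6 = 1252.571 T
T = 35.10 °C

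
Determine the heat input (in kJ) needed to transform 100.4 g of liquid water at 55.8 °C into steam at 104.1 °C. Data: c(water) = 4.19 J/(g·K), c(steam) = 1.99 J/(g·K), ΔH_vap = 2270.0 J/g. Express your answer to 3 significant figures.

q = 247 kJ

q1 (heat water 55.8→100.0 °C): 100.4 × 4.19 × 44.2 = 18594 J
q2 (vaporize at 100 °C): 100.4 × 2270.0 = 227908 J
q3 (heat steam 100.0→104.1 °C): 100.4 × 1.99 × 4.1 = 819 J
Total: 18594 + 227908 + 819 = 247321 J = 247 kJ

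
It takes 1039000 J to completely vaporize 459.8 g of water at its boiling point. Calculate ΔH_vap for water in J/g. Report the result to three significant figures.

ΔH_vap = 2260 J/g

ΔH_vap = q / m = 1039000 / 459.8 = 2260 J/g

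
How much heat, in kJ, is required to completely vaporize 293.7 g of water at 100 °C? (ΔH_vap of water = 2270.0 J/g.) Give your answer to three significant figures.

q = m × ΔH_vap = 293.7 × 2270.0 = 666700 J = 667 kJ

q = 667 kJ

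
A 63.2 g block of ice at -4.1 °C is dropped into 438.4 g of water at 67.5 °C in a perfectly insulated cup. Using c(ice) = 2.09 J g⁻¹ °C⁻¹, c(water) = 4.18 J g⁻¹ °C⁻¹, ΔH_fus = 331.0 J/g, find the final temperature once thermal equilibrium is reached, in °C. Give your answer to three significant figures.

T_f = 48.8 °C

Heat to bring ice to 0 °C and melt it: q₁ = 63.2×2.09×4.1 + 63.2×331.0 = 21461 J
Heat the water can supply cooling to 0 °C: 438.4×4.18×67.5 = 123695 J > q₁, so all ice melts.
Energy balance: 438.4×4.18×(67.5 − T) = 21461 + 63.2×4.18×(T − 0)
1832.512(67.5 − T) = 21461 + 264.176 T
123695 − 21461 = 2096.688 T
T = 102234 / 2096.688 = 48.76 °C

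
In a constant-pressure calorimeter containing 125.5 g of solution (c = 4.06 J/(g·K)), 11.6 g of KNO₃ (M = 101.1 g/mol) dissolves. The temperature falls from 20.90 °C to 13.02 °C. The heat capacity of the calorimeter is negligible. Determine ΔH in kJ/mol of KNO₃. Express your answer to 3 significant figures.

|ΔT| = |13.02 − 20.90| = 7.88 °C
|q_surr| = (125.5 × 4.06) × 7.88 = 509.53 × 7.88 = 4015 J
n(KNO₃) = 11.6 / 101.1 = 0.1147 mol
Temperature fell, so q_rxn = +|q_surr| = 4.015 kJ
ΔH = q_rxn / n = 35.00 kJ/mol

ΔH = 35.0 kJ/mol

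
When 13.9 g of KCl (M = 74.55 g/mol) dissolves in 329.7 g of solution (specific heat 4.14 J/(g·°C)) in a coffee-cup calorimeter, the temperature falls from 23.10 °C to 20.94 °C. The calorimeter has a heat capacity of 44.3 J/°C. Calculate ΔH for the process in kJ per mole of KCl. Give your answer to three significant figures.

ΔH = 16.3 kJ/mol

|ΔT| = |20.94 − 23.10| = 2.16 °C
|q_surr| = (329.7 × 4.14 + 44.3) × 2.16 = 1409.258 × 2.16 = 3044 J
n(KCl) = 13.9 / 74.55 = 0.1865 mol
Temperature fell, so q_rxn = +|q_surr| = 3.044 kJ
ΔH = q_rxn / n = 16.32 kJ/mol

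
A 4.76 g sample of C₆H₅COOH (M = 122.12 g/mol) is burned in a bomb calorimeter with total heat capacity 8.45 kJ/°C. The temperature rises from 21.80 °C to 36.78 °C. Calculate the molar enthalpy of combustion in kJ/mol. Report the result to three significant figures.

ΔT = 36.78 − 21.80 = 14.98 °C
q_cal = C_cal × ΔT = 8.45 × 14.98 = 126.581 kJ
n = 4.76 / 122.12 = 0.03898 mol
q_rxn = −q_cal = -126.581 kJ
ΔH = -126.581 / 0.03898 = -3247 kJ/mol

ΔH = -3250 kJ/mol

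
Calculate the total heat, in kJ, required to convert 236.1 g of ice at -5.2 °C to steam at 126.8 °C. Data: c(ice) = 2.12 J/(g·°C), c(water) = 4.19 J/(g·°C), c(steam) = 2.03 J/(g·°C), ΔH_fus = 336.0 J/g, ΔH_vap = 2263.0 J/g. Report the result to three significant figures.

q1 (heat ice -5.2→0.0 °C): 236.1 × 2.12 × 5.2 = 2603 J
q2 (melt at 0 °C): 236.1 × 336.0 = 79330 J
q3 (heat water 0.0→100.0 °C): 236.1 × 4.19 × 100.0 = 98926 J
q4 (vaporize at 100 °C): 236.1 × 2263.0 = 534294 J
q5 (heat steam 100.0→126.8 °C): 236.1 × 2.03 × 26.8 = 12845 J
Total: 2603 + 79330 + 98926 + 534294 + 12845 = 727998 J = 728 kJ

q = 728 kJ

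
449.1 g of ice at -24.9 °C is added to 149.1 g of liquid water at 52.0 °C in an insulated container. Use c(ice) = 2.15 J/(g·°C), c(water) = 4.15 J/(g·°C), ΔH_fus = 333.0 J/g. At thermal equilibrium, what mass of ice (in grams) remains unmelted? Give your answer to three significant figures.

Heat to warm all ice to 0 °C: 449.1×2.15×24.9 = 24043 J
Heat released by water cooling to 0 °C: 149.1×4.15×52.0 = 32176 J
32176 J < 24043 + 449.1×333.0 = 173593.3 J, so not all ice melts; final T = 0 °C.
Heat left for melting: 32176 − 24043 = 8133 J
Mass melted = 8133 / 333.0 = 24.42 g
Ice remaining = 449.1 − 24.42 = 424.68 g

m_ice remaining = 425 g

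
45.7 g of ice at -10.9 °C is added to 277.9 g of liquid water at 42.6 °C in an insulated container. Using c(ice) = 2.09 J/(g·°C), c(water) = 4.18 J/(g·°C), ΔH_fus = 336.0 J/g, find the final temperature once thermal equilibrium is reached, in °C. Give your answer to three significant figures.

T_f = 24.5 °C

Heat to bring ice to 0 °C and melt it: q₁ = 45.7×2.09×10.9 + 45.7×336.0 = 16396 J
Heat the water can supply cooling to 0 °C: 277.9×4.18×42.6 = 49485.1 J > q₁, so all ice melts.
Energy balance: 277.9×4.18×(42.6 − T) = 16396 + 45.7×4.18×(T − 0)
1161.622(42.6 − T) = 16396 + 191.026 T
49485.1 − 16396 = 1352.648 T
T = 33089.1 / 1352.648 = 24.46 °C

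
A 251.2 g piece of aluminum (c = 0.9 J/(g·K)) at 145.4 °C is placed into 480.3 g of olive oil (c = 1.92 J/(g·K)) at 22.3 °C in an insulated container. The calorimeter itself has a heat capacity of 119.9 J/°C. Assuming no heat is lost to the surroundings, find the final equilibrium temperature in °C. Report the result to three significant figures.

T_f = 44.2 °C

Heat lost by aluminum = heat gained by olive oil + calorimeter.
(251.2)(0.9)(145.4 − T) = [(480.3)(1.92) + 119.9](T − 22.3)
226.08 (145.4 − T) = 1042.076 (T − 22.3)
32872 − 226.08 T = 1042.076 T − 23238
56110 = 1268.156 T
T = 44.245 °C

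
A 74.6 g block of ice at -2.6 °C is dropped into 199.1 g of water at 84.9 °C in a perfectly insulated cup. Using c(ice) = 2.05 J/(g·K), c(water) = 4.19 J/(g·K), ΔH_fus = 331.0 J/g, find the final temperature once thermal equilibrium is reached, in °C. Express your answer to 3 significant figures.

T_f = 39.9 °C

Heat to bring ice to 0 °C and melt it: q₁ = 74.6×2.05×2.6 + 74.6×331.0 = 25090 J
Heat the water can supply cooling to 0 °C: 199.1×4.19×84.9 = 70826.0 J > q₁, so all ice melts.
Energy balance: 199.1×4.19×(84.9 − T) = 25090 + 74.6×4.19×(T − 0)
834.229(84.9 − T) = 25090 + 312.574 T
70826.0 − 25090 = 1146.803 T
T = 45736.0 / 1146.803 = 39.88 °C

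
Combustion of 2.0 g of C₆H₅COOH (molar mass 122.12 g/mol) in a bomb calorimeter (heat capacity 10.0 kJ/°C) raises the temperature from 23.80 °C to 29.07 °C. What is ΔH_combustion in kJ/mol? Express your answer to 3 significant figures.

ΔT = 29.07 − 23.80 = 5.27 °C
q_cal = C_cal × ΔT = 10.0 × 5.27 = 52.7 kJ
n = 2.0 / 122.12 = 0.01638 mol
q_rxn = −q_cal = -52.7 kJ
ΔH = -52.7 / 0.01638 = -3217 kJ/mol

ΔH = -3220 kJ/mol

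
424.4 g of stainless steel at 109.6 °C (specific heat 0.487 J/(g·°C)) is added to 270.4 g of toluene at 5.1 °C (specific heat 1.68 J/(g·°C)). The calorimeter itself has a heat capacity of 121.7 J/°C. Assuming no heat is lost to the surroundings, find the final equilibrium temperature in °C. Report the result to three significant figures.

T_f = 32.7 °C

Heat lost by stainless steel = heat gained by toluene + calorimeter.
(424.4)(0.487)(109.6 − T) = [(270.4)(1.68) + 121.7](T − 5.1)
206.6828 (109.6 − T) = 575.972 (T − 5.1)
22652 − 206.6828 T = 575.972 T − 2937.5
25589.5 = 782.6548 T
T = 32.70 °C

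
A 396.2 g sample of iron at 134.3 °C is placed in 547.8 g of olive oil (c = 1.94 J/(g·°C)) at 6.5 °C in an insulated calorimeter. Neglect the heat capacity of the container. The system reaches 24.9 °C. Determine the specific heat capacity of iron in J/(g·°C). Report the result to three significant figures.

q_gained = (547.8 × 1.94) × (24.9 − 6.5) = 19550 J
q_lost = 396.2 × c × (134.3 − 24.9) = 43344.28 c
Set equal: c = 19550 / 43344.28 = 0.451 J/(g·°C)

c = 0.451 J/(g·°C)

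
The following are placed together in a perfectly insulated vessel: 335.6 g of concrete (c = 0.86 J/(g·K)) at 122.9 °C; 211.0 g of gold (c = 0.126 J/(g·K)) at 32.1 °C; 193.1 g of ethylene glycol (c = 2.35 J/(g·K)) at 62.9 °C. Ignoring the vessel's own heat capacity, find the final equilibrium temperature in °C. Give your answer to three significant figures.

Σ mᵢcᵢ(T − Tᵢ) = 0  ⇒  T = Σ mᵢcᵢTᵢ / Σ mᵢcᵢ
Σ mᵢcᵢ = 335.6×0.86 + 211.0×0.126 + 193.1×2.35 = 768.987
Σ mᵢcᵢTᵢ = 288.616×122.9 + 26.586×32.1 + 453.785×62.9 = 64867
T = 64867 / 768.987 = 84.35 °C

T_f = 84.4 °C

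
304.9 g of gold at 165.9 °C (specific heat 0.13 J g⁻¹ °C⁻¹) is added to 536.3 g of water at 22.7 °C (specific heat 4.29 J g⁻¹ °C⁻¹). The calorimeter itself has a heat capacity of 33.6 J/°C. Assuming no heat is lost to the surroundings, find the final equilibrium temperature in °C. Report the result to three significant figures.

Heat lost by gold = heat gained by water + calorimeter.
(304.9)(0.13)(165.9 − T) = [(536.3)(4.29) + 33.6](T − 22.7)
39.637 (165.9 − T) = 2334.327 (T − 22.7)
6575.8 − 39.637 T = 2334.327 T − 52989
59564.8 = 2373.964 T
T = 25.09 °C

T_f = 25.1 °C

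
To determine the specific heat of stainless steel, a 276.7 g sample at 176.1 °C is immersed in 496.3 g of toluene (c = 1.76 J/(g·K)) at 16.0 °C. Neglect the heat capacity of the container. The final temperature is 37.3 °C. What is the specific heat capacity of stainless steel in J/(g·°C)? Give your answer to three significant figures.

q_gained = (496.3 × 1.76) × (37.3 − 16.0) = 18605 J
q_lost = 276.7 × c × (176.1 − 37.3) = 38405.96 c
Set equal: c = 18605 / 38405.96 = 0.484 J/(g·°C)

c = 0.484 J/(g·°C)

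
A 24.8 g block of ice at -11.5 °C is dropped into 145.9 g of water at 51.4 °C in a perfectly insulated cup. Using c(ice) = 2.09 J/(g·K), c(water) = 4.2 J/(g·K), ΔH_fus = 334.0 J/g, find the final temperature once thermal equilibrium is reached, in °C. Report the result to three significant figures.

T_f = 31.5 °C

Heat to bring ice to 0 °C and melt it: q₁ = 24.8×2.09×11.5 + 24.8×334.0 = 8879.3 J
Heat the water can supply cooling to 0 °C: 145.9×4.2×51.4 = 31496.9 J > q₁, so all ice melts.
Energy balance: 145.9×4.2×(51.4 − T) = 8879.3 + 24.8×4.2×(T − 0)
612.78(51.4 − T) = 8879.3 + 104.16 T
31496.9 − 8879.3 = 716.94 T
T = 22617.6 / 716.94 = 31.547 °C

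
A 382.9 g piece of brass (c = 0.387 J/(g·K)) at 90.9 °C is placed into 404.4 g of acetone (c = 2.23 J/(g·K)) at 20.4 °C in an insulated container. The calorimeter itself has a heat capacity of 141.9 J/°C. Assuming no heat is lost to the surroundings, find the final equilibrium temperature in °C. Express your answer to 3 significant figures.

T_f = 29.2 °C

Heat lost by brass = heat gained by acetone + calorimeter.
(382.9)(0.387)(90.9 − T) = [(404.4)(2.23) + 141.9](T − 20.4)
148.1823 (90.9 − T) = 1043.712 (T − 20.4)
13470 − 148.1823 T = 1043.712 T − 21292
34762 = 1191.8943 T
T = 29.17 °C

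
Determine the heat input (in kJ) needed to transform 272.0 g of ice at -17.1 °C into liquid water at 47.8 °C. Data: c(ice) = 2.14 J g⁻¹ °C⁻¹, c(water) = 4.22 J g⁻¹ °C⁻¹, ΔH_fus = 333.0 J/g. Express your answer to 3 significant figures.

q1 (heat ice -17.1→0.0 °C): 272.0 × 2.14 × 17.1 = 9954 J
q2 (melt at 0 °C): 272.0 × 333.0 = 90576 J
q3 (heat water 0.0→47.8 °C): 272.0 × 4.22 × 47.8 = 54867 J
Total: 9954 + 90576 + 54867 = 155397 J = 155 kJ

q = 155 kJ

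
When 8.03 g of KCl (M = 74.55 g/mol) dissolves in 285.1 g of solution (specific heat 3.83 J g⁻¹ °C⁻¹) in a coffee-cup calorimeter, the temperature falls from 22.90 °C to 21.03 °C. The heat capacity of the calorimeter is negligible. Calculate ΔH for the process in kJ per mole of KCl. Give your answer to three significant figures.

ΔH = 19.0 kJ/mol

|ΔT| = |21.03 − 22.90| = 1.87 °C
|q_surr| = (285.1 × 3.83) × 1.87 = 1091.933 × 1.87 = 2042 J
n(KCl) = 8.03 / 74.55 = 0.1077 mol
Temperature fell, so q_rxn = +|q_surr| = 2.042 kJ
ΔH = q_rxn / n = 18.96 kJ/mol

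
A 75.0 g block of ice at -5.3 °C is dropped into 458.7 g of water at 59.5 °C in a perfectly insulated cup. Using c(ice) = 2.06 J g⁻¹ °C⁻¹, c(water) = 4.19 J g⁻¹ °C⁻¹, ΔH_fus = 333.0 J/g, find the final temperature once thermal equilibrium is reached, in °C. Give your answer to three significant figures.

T_f = 39.6 °C

Heat to bring ice to 0 °C and melt it: q₁ = 75.0×2.06×5.3 + 75.0×333.0 = 25794 J
Heat the water can supply cooling to 0 °C: 458.7×4.19×59.5 = 114356 J > q₁, so all ice melts.
Energy balance: 458.7×4.19×(59.5 − T) = 25794 + 75.0×4.19×(T − 0)
1921.953(59.5 − T) = 25794 + 314.25 T
114356 − 25794 = 2236.203 T
T = 88562 / 2236.203 = 39.60 °C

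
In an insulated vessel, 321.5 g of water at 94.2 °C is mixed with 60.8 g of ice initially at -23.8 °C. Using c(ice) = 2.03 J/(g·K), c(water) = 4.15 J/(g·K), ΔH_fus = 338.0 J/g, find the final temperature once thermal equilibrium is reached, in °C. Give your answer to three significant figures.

T_f = 64.4 °C

Heat to bring ice to 0 °C and melt it: q₁ = 60.8×2.03×23.8 + 60.8×338.0 = 23488 J
Heat the water can supply cooling to 0 °C: 321.5×4.15×94.2 = 125684 J > q₁, so all ice melts.
Energy balance: 321.5×4.15×(94.2 − T) = 23488 + 60.8×4.15×(T − 0)
1334.225(94.2 − T) = 23488 + 252.32 T
125684 − 23488 = 1586.545 T
T = 102196 / 1586.545 = 64.41 °C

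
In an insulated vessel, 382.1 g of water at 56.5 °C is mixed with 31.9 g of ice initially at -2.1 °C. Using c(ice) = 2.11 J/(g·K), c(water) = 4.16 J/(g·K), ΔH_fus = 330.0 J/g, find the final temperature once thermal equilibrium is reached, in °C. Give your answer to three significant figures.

T_f = 46.0 °C

Heat to bring ice to 0 °C and melt it: q₁ = 31.9×2.11×2.1 + 31.9×330.0 = 10668 J
Heat the water can supply cooling to 0 °C: 382.1×4.16×56.5 = 89808.8 J > q₁, so all ice melts.
Energy balance: 382.1×4.16×(56.5 − T) = 10668 + 31.9×4.16×(T − 0)
1589.536(56.5 − T) = 10668 + 132.704 T
89808.8 − 10668 = 1722.240 T
T = 79140.8 / 1722.240 = 45.95 °C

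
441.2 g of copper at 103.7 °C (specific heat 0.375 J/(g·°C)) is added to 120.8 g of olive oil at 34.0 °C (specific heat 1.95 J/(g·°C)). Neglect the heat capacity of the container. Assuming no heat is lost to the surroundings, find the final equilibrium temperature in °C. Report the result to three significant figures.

T_f = 62.8 °C

Heat lost by copper = heat gained by olive oil.
(441.2)(0.375)(103.7 − T) = (120.8)(1.95)(T − 34.0)
165.45 (103.7 − T) = 235.56 (T − 34.0)
17157 − 165.45 T = 235.56 T − 8009.0
25166.0 = 401.01 T
T = 62.76 °C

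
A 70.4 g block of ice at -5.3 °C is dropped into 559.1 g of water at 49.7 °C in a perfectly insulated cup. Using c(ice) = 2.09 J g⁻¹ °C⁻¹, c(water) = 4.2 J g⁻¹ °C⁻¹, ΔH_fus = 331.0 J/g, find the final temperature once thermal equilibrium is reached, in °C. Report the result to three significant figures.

T_f = 35.0 °C

Heat to bring ice to 0 °C and melt it: q₁ = 70.4×2.09×5.3 + 70.4×331.0 = 24082 J
Heat the water can supply cooling to 0 °C: 559.1×4.2×49.7 = 116707 J > q₁, so all ice melts.
Energy balance: 559.1×4.2×(49.7 − T) = 24082 + 70.4×4.2×(T − 0)
2348.22(49.7 − T) = 24082 + 295.68 T
116707 − 24082 = 2643.90 T
T = 92625 / 2643.90 = 35.03 °C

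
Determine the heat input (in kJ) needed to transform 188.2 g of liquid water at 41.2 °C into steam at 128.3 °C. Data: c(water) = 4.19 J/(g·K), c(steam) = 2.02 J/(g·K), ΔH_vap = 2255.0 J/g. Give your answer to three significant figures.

q1 (heat water 41.2→100.0 °C): 188.2 × 4.19 × 58.8 = 46367 J
q2 (vaporize at 100 °C): 188.2 × 2255.0 = 424391 J
q3 (heat steam 100.0→128.3 °C): 188.2 × 2.02 × 28.3 = 10759 J
Total: 46367 + 424391 + 10759 = 481517 J = 482 kJ

q = 482 kJ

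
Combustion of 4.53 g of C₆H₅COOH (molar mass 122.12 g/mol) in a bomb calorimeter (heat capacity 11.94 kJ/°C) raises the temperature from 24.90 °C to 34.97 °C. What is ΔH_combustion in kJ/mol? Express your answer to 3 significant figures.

ΔH = -3240 kJ/mol

ΔT = 34.97 − 24.90 = 10.07 °C
q_cal = C_cal × ΔT = 11.94 × 10.07 = 120.2358 kJ
n = 4.53 / 122.12 = 0.03709 mol
q_rxn = −q_cal = -120.2358 kJ
ΔH = -120.2358 / 0.03709 = -3242 kJ/mol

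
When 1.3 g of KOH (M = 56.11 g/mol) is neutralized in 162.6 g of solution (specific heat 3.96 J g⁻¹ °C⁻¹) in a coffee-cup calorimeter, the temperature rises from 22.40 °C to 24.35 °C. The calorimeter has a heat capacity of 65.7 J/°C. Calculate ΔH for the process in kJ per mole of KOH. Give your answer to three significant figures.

|ΔT| = |24.35 − 22.40| = 1.95 °C
|q_surr| = (162.6 × 3.96 + 65.7) × 1.95 = 709.596 × 1.95 = 1384 J
n(KOH) = 1.3 / 56.11 = 0.02317 mol
Temperature rose, so q_rxn = −|q_surr| = -1.384 kJ
ΔH = q_rxn / n = -59.73 kJ/mol

ΔH = -59.7 kJ/mol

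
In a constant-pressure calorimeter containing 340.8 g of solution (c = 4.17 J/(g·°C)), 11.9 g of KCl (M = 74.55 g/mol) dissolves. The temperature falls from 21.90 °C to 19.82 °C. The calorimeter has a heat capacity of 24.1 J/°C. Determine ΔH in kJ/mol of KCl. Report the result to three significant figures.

ΔH = 18.8 kJ/mol

|ΔT| = |19.82 − 21.90| = 2.08 °C
|q_surr| = (340.8 × 4.17 + 24.1) × 2.08 = 1445.236 × 2.08 = 3006 J
n(KCl) = 11.9 / 74.55 = 0.1596 mol
Temperature fell, so q_rxn = +|q_surr| = 3.006 kJ
ΔH = q_rxn / n = 18.83 kJ/mol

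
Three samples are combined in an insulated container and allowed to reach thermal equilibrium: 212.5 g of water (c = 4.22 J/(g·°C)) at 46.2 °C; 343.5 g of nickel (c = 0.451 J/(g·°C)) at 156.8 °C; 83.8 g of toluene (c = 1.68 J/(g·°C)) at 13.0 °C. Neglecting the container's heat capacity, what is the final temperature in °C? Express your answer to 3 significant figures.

Σ mᵢcᵢ(T − Tᵢ) = 0  ⇒  T = Σ mᵢcᵢTᵢ / Σ mᵢcᵢ
Σ mᵢcᵢ = 212.5×4.22 + 343.5×0.451 + 83.8×1.68 = 1192.4525
Σ mᵢcᵢTᵢ = 896.75×46.2 + 154.9185×156.8 + 140.784×13.0 = 67551
T = 67551 / 1192.4525 = 56.649 °C

T_f = 56.6 °C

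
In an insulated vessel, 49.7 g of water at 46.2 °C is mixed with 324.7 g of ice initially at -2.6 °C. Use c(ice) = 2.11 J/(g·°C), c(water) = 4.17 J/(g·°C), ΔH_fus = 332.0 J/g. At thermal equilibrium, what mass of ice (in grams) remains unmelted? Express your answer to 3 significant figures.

Heat to warm all ice to 0 °C: 324.7×2.11×2.6 = 1781.3 J
Heat released by water cooling to 0 °C: 49.7×4.17×46.2 = 9574.9 J
9574.9 J < 1781.3 + 324.7×332.0 = 109581.7 J, so not all ice melts; final T = 0 °C.
Heat left for melting: 9574.9 − 1781.3 = 7793.6 J
Mass melted = 7793.6 / 332.0 = 23.47 g
Ice remaining = 324.7 − 23.47 = 301.23 g

m_ice remaining = 301 g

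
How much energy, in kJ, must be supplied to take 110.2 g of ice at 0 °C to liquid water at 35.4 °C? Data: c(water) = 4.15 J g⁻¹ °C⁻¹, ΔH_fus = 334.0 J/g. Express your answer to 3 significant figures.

q1 (melt at 0 °C): 110.2 × 334.0 = 36807 J
q2 (heat water 0.0→35.4 °C): 110.2 × 4.15 × 35.4 = 16189 J
Total: 36807 + 16189 = 52996 J = 53.0 kJ

q = 53.0 kJ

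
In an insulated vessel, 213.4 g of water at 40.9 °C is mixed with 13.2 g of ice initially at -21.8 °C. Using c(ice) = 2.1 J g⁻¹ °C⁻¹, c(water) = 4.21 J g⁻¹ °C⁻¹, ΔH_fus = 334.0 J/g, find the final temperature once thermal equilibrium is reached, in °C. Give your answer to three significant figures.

Heat to bring ice to 0 °C and melt it: q₁ = 13.2×2.1×21.8 + 13.2×334.0 = 5013.1 J
Heat the water can supply cooling to 0 °C: 213.4×4.21×40.9 = 36745.1 J > q₁, so all ice melts.
Energy balance: 213.4×4.21×(40.9 − T) = 5013.1 + 13.2×4.21×(T − 0)
898.414(40.9 − T) = 5013.1 + 55.572 T
36745.1 − 5013.1 = 953.986 T
T = 31732.0 / 953.986 = 33.26 °C

T_f = 33.3 °C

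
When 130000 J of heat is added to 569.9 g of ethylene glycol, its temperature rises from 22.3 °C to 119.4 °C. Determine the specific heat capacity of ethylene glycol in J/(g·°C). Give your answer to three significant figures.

c = q / (m ΔT) = 130000 / (569.9 × 97.1)
c = 130000 / 55337.29 = 2.35 J/(g·°C)

c = 2.35 J/(g·°C)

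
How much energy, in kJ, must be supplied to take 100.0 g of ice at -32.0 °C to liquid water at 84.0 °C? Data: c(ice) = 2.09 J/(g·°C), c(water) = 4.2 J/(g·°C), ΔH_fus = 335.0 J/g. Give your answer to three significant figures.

q = 75.5 kJ

q1 (heat ice -32.0→0.0 °C): 100.0 × 2.09 × 32.0 = 6688 J
q2 (melt at 0 °C): 100.0 × 335.0 = 33500 J
q3 (heat water 0.0→84.0 °C): 100.0 × 4.2 × 84.0 = 35280 J
Total: 6688 + 33500 + 35280 = 75468 J = 75.5 kJ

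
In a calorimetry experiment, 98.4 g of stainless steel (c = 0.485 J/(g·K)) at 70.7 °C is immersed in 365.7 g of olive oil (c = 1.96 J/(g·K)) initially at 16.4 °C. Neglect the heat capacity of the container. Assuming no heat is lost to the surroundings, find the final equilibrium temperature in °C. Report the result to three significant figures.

Heat lost by stainless steel = heat gained by olive oil.
(98.4)(0.485)(70.7 − T) = (365.7)(1.96)(T − 16.4)
47.724 (70.7 − T) = 716.772 (T − 16.4)
3374.1 − 47.724 T = 716.772 T − 11755
15129.1 = 764.496 T
T = 19.79 °C

T_f = 19.8 °C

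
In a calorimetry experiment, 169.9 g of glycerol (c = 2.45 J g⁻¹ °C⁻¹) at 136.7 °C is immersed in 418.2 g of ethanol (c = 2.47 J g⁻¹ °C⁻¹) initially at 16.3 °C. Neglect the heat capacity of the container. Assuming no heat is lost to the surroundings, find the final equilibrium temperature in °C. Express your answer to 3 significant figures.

Heat lost by glycerol = heat gained by ethanol.
(169.9)(2.45)(136.7 − T) = (418.2)(2.47)(T − 16.3)
416.255 (136.7 − T) = 1032.954 (T − 16.3)
56902 − 416.255 T = 1032.954 T − 16837
73739 = 1449.209 T
T = 50.88 °C

T_f = 50.9 °C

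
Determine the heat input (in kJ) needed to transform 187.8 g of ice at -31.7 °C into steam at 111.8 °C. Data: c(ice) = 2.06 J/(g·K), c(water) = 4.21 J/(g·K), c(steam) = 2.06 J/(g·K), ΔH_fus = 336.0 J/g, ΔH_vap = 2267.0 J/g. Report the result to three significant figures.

q = 585 kJ

q1 (heat ice -31.7→0.0 °C): 187.8 × 2.06 × 31.7 = 12264 J
q2 (melt at 0 °C): 187.8 × 336.0 = 63101 J
q3 (heat water 0.0→100.0 °C): 187.8 × 4.21 × 100.0 = 79064 J
q4 (vaporize at 100 °C): 187.8 × 2267.0 = 425743 J
q5 (heat steam 100.0→111.8 °C): 187.8 × 2.06 × 11.8 = 4565 J
Total: 12264 + 63101 + 79064 + 425743 + 4565 = 584737 J = 585 kJ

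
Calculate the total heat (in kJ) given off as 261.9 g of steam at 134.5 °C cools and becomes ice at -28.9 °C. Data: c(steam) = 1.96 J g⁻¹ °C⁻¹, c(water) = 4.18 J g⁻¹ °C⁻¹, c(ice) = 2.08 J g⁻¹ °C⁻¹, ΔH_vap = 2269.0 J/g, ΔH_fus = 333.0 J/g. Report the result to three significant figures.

q = 824 kJ

q1 (cool steam 134.5→100 °C): 261.9 × 1.96 × 34.5 = 17710 J
q2 (condense at 100 °C): 261.9 × 2269.0 = 594251 J
q3 (cool water 100→0 °C): 261.9 × 4.18 × 100.0 = 109474 J
q4 (freeze at 0 °C): 261.9 × 333.0 = 87213 J
q5 (cool ice 0→-28.9 °C): 261.9 × 2.08 × 28.9 = 15743 J
Total: 17710 + 594251 + 109474 + 87213 + 15743 = 824391 J = 824 kJ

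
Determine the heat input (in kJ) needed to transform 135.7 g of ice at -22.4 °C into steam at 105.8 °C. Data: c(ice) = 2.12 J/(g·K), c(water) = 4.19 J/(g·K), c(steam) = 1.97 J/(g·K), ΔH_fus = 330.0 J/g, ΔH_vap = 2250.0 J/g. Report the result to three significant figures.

q = 415 kJ

q1 (heat ice -22.4→0.0 °C): 135.7 × 2.12 × 22.4 = 6444 J
q2 (melt at 0 °C): 135.7 × 330.0 = 44781 J
q3 (heat water 0.0→100.0 °C): 135.7 × 4.19 × 100.0 = 56858 J
q4 (vaporize at 100 °C): 135.7 × 2250.0 = 305325 J
q5 (heat steam 100.0→105.8 °C): 135.7 × 1.97 × 5.8 = 1551 J
Total: 6444 + 44781 + 56858 + 305325 + 1551 = 414959 J = 415 kJ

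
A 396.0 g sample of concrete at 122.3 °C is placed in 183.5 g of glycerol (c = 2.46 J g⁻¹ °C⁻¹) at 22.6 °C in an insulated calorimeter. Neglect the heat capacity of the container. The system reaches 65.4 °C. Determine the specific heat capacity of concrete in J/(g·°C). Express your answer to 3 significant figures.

q_gained = (183.5 × 2.46) × (65.4 − 22.6) = 19320 J
q_lost = 396.0 × c × (122.3 − 65.4) = 22532.4 c
Set equal: c = 19320 / 22532.4 = 0.857 J/(g·°C)

c = 0.857 J/(g·°C)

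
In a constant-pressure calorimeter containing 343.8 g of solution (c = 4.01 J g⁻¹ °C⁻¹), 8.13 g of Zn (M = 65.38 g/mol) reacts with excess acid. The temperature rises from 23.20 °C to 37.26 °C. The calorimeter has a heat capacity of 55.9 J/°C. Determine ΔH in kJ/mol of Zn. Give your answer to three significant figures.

ΔH = -162 kJ/mol

|ΔT| = |37.26 − 23.20| = 14.06 °C
|q_surr| = (343.8 × 4.01 + 55.9) × 14.06 = 1434.538 × 14.06 = 20170 J
n(Zn) = 8.13 / 65.38 = 0.1243 mol
Temperature rose, so q_rxn = −|q_surr| = -20.17 kJ
ΔH = q_rxn / n = -162.3 kJ/mol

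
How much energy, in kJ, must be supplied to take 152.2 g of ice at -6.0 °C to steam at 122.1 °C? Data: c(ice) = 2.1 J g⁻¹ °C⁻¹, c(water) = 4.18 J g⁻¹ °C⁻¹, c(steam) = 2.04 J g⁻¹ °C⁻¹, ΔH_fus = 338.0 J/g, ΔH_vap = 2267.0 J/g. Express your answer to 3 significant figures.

q1 (heat ice -6.0→0.0 °C): 152.2 × 2.1 × 6.0 = 1918 J
q2 (melt at 0 °C): 152.2 × 338.0 = 51444 J
q3 (heat water 0.0→100.0 °C): 152.2 × 4.18 × 100.0 = 63620 J
q4 (vaporize at 100 °C): 152.2 × 2267.0 = 345037 J
q5 (heat steam 100.0→122.1 °C): 152.2 × 2.04 × 22.1 = 6862 J
Total: 1918 + 51444 + 63620 + 345037 + 6862 = 468881 J = 469 kJ

q = 469 kJ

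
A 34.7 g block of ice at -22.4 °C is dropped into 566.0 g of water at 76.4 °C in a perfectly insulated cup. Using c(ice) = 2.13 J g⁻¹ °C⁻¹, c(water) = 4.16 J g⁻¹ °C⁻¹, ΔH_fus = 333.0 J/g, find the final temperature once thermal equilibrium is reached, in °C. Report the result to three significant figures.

T_f = 66.7 °C

Heat to bring ice to 0 °C and melt it: q₁ = 34.7×2.13×22.4 + 34.7×333.0 = 13211 J
Heat the water can supply cooling to 0 °C: 566.0×4.16×76.4 = 179888 J > q₁, so all ice melts.
Energy balance: 566.0×4.16×(76.4 − T) = 13211 + 34.7×4.16×(T − 0)
2354.56(76.4 − T) = 13211 + 144.352 T
179888 − 13211 = 2498.912 T
T = 166677 / 2498.912 = 66.70 °C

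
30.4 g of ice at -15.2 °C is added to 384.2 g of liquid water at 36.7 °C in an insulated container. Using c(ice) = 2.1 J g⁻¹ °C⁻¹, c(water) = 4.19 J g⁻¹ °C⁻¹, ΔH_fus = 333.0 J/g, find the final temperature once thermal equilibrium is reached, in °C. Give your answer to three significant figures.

Heat to bring ice to 0 °C and melt it: q₁ = 30.4×2.1×15.2 + 30.4×333.0 = 11094 J
Heat the water can supply cooling to 0 °C: 384.2×4.19×36.7 = 59079.6 J > q₁, so all ice melts.
Energy balance: 384.2×4.19×(36.7 − T) = 11094 + 30.4×4.19×(T − 0)
1609.798(36.7 − T) = 11094 + 127.376 T
59079.6 − 11094 = 1737.174 T
T = 47985.6 / 1737.174 = 27.62 °C

T_f = 27.6 °C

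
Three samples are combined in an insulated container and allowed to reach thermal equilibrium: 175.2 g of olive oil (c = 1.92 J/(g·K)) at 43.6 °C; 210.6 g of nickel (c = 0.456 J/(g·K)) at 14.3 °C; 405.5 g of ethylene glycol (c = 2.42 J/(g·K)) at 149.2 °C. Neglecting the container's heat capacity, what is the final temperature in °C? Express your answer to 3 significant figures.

Σ mᵢcᵢ(T − Tᵢ) = 0  ⇒  T = Σ mᵢcᵢTᵢ / Σ mᵢcᵢ
Σ mᵢcᵢ = 175.2×1.92 + 210.6×0.456 + 405.5×2.42 = 1413.7276
Σ mᵢcᵢTᵢ = 336.384×43.6 + 96.0336×14.3 + 981.31×149.2 = 162450
T = 162450 / 1413.7276 = 114.9 °C

T_f = 115 °C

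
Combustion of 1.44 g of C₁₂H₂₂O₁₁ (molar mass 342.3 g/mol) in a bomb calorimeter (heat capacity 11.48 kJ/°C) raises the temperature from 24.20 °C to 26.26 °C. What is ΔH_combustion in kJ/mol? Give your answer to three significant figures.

ΔT = 26.26 − 24.20 = 2.06 °C
q_cal = C_cal × ΔT = 11.48 × 2.06 = 23.6488 kJ
n = 1.44 / 342.3 = 0.004207 mol
q_rxn = −q_cal = -23.6488 kJ
ΔH = -23.6488 / 0.004207 = -5621 kJ/mol

ΔH = -5620 kJ/mol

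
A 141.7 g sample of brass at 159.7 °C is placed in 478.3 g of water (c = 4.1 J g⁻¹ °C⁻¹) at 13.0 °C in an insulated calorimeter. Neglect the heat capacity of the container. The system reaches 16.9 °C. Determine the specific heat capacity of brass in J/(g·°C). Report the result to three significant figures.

c = 0.378 J/(g·°C)

q_gained = (478.3 × 4.1) × (16.9 − 13.0) = 7648 J
q_lost = 141.7 × c × (159.7 − 16.9) = 20234.76 c
Set equal: c = 7648 / 20234.76 = 0.378 J/(g·°C)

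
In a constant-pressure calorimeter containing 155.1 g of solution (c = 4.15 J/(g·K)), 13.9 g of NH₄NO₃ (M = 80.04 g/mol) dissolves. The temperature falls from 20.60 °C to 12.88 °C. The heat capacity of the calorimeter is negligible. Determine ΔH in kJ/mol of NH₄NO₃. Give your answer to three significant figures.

ΔH = 28.6 kJ/mol

|ΔT| = |12.88 − 20.60| = 7.72 °C
|q_surr| = (155.1 × 4.15) × 7.72 = 643.665 × 7.72 = 4969 J
n(NH₄NO₃) = 13.9 / 80.04 = 0.1737 mol
Temperature fell, so q_rxn = +|q_surr| = 4.969 kJ
ΔH = q_rxn / n = 28.61 kJ/mol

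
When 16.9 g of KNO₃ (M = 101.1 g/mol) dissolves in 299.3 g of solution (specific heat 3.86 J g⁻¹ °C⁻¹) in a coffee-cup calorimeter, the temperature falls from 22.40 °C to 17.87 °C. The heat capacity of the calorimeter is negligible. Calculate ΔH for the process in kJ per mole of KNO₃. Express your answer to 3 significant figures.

|ΔT| = |17.87 − 22.40| = 4.53 °C
|q_surr| = (299.3 × 3.86) × 4.53 = 1155.298 × 4.53 = 5233 J
n(KNO₃) = 16.9 / 101.1 = 0.1672 mol
Temperature fell, so q_rxn = +|q_surr| = 5.233 kJ
ΔH = q_rxn / n = 31.30 kJ/mol

ΔH = 31.3 kJ/mol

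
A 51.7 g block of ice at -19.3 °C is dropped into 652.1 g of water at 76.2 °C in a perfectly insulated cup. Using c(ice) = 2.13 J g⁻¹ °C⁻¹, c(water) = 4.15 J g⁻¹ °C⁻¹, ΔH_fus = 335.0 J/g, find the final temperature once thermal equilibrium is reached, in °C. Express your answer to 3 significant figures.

Heat to bring ice to 0 °C and melt it: q₁ = 51.7×2.13×19.3 + 51.7×335.0 = 19445 J
Heat the water can supply cooling to 0 °C: 652.1×4.15×76.2 = 206214 J > q₁, so all ice melts.
Energy balance: 652.1×4.15×(76.2 − T) = 19445 + 51.7×4.15×(T − 0)
2706.215(76.2 − T) = 19445 + 214.555 T
206214 − 19445 = 2920.770 T
T = 186769 / 2920.770 = 63.945 °C

T_f = 63.9 °C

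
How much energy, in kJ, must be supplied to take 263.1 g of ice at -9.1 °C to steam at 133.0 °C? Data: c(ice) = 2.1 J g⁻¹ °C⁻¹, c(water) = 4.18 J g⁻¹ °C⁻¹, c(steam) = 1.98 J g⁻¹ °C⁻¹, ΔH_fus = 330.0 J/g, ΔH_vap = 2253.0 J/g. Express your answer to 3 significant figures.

q = 812 kJ

q1 (heat ice -9.1→0.0 °C): 263.1 × 2.1 × 9.1 = 5028 J
q2 (melt at 0 °C): 263.1 × 330.0 = 86823 J
q3 (heat water 0.0→100.0 °C): 263.1 × 4.18 × 100.0 = 109976 J
q4 (vaporize at 100 °C): 263.1 × 2253.0 = 592764 J
q5 (heat steam 100.0→133.0 °C): 263.1 × 1.98 × 33.0 = 17191 J
Total: 5028 + 86823 + 109976 + 592764 + 17191 = 811782 J = 812 kJ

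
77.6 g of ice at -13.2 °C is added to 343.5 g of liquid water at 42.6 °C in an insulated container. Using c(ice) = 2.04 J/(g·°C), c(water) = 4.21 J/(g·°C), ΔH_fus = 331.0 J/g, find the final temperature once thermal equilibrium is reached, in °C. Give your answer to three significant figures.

Heat to bring ice to 0 °C and melt it: q₁ = 77.6×2.04×13.2 + 77.6×331.0 = 27775 J
Heat the water can supply cooling to 0 °C: 343.5×4.21×42.6 = 61605.4 J > q₁, so all ice melts.
Energy balance: 343.5×4.21×(42.6 − T) = 27775 + 77.6×4.21×(T − 0)
1446.135(42.6 − T) = 27775 + 326.696 T
61605.4 − 27775 = 1772.831 T
T = 33830.4 / 1772.831 = 19.08 °C

T_f = 19.1 °C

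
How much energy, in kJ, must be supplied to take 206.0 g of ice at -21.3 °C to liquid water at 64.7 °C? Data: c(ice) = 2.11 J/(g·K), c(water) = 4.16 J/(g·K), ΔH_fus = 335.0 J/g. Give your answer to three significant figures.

q = 134 kJ

q1 (heat ice -21.3→0.0 °C): 206.0 × 2.11 × 21.3 = 9258 J
q2 (melt at 0 °C): 206.0 × 335.0 = 69010 J
q3 (heat water 0.0→64.7 °C): 206.0 × 4.16 × 64.7 = 55445 J
Total: 9258 + 69010 + 55445 = 133713 J = 134 kJ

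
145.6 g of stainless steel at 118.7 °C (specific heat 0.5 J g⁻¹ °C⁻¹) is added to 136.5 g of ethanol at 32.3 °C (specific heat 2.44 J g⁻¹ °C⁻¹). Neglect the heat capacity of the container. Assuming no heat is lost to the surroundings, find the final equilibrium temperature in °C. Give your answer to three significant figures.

T_f = 47.8 °C

Heat lost by stainless steel = heat gained by ethanol.
(145.6)(0.5)(118.7 − T) = (136.5)(2.44)(T − 32.3)
72.8 (118.7 − T) = 333.06 (T − 32.3)
8641.4 − 72.8 T = 333.06 T − 10758
19399.4 = 405.86 T
T = 47.80 °C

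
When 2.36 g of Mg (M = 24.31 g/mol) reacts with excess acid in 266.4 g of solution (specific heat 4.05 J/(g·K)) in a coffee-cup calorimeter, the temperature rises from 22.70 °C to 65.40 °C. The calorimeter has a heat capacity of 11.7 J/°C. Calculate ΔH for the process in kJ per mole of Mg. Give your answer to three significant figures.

ΔH = -480 kJ/mol

|ΔT| = |65.40 − 22.70| = 42.70 °C
|q_surr| = (266.4 × 4.05 + 11.7) × 42.70 = 1090.62 × 42.70 = 46570 J
n(Mg) = 2.36 / 24.31 = 0.09708 mol
Temperature rose, so q_rxn = −|q_surr| = -46.57 kJ
ΔH = q_rxn / n = -479.7 kJ/mol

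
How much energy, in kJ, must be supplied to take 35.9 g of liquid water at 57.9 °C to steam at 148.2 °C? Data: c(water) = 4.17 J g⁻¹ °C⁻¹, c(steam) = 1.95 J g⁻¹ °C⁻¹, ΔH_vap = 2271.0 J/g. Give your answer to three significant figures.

q = 91.2 kJ

q1 (heat water 57.9→100.0 °C): 35.9 × 4.17 × 42.1 = 6302 J
q2 (vaporize at 100 °C): 35.9 × 2271.0 = 81529 J
q3 (heat steam 100.0→148.2 °C): 35.9 × 1.95 × 48.2 = 3374 J
Total: 6302 + 81529 + 3374 = 91205 J = 91.2 kJ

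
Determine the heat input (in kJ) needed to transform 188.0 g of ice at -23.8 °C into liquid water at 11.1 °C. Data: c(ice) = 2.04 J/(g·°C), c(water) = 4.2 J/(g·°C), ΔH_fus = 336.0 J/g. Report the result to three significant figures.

q1 (heat ice -23.8→0.0 °C): 188.0 × 2.04 × 23.8 = 9128 J
q2 (melt at 0 °C): 188.0 × 336.0 = 63168 J
q3 (heat water 0.0→11.1 °C): 188.0 × 4.2 × 11.1 = 8765 J
Total: 9128 + 63168 + 8765 = 81061 J = 81.1 kJ

q = 81.1 kJ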